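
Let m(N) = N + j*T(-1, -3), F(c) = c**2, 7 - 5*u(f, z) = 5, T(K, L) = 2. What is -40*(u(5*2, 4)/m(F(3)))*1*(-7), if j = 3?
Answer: 112/15 ≈ 7.4667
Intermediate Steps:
u(f, z) = 2/5 (u(f, z) = 7/5 - 1/5*5 = 7/5 - 1 = 2/5)
m(N) = 6 + N (m(N) = N + 3*2 = N + 6 = 6 + N)
-40*(u(5*2, 4)/m(F(3)))*1*(-7) = -40*(2/(5*(6 + 3**2)))*1*(-7) = -40*(2/(5*(6 + 9)))*1*(-7) = -40*((2/5)/15)*1*(-7) = -40*((2/5)*(1/15))*1*(-7) = -40*(2/75)*1*(-7) = -16*(-7)/15 = -40*(-14/75) = 112/15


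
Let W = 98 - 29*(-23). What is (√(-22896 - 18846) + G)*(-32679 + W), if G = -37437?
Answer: 1194764418 - 95742*I*√4638 ≈ 1.1948e+9 - 6.5203e+6*I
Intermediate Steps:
W = 765 (W = 98 + 667 = 765)
(√(-22896 - 18846) + G)*(-32679 + W) = (√(-22896 - 18846) - 37437)*(-32679 + 765) = (√(-41742) - 37437)*(-31914) = (3*I*√4638 - 37437)*(-31914) = (-37437 + 3*I*√4638)*(-31914) = 1194764418 - 95742*I*√4638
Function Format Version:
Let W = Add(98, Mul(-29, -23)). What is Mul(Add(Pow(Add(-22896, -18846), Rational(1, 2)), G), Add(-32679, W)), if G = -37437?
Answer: Add(1194764418, Mul(-95742, I, Pow(4638, Rational(1, 2)))) ≈ Add(1.1948e+9, Mul(-6.5203e+6, I))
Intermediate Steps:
W = 765 (W = Add(98, 667) = 765)
Mul(Add(Pow(Add(-22896, -18846), Rational(1, 2)), G), Add(-32679, W)) = Mul(Add(Pow(Add(-22896, -18846), Rational(1, 2)), -37437), Add(-32679, 765)) = Mul(Add(Pow(-41742, Rational(1, 2)), -37437), -31914) = Mul(Add(Mul(3, I, Pow(4638, Rational(1, 2))), -37437), -31914) = Mul(Add(-37437, Mul(3, I, Pow(4638, Rational(1, 2)))), -31914) = Add(1194764418, Mul(-95742, I, Pow(4638, Rational(1, 2))))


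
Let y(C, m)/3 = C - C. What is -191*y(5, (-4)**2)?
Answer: 0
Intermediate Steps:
y(C, m) = 0 (y(C, m) = 3*(C - C) = 3*0 = 0)
-191*y(5, (-4)**2) = -191*0 = 0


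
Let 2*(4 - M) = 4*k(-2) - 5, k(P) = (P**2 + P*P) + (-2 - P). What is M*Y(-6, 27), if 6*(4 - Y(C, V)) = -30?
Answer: -171/2 ≈ -85.500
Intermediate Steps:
k(P) = -2 - P + 2*P**2 (k(P) = (P**2 + P**2) + (-2 - P) = 2*P**2 + (-2 - P) = -2 - P + 2*P**2)
Y(C, V) = 9 (Y(C, V) = 4 - 1/6*(-30) = 4 + 5 = 9)
M = -19/2 (M = 4 - (4*(-2 - 1*(-2) + 2*(-2)**2) - 5)/2 = 4 - (4*(-2 + 2 + 2*4) - 5)/2 = 4 - (4*(-2 + 2 + 8) - 5)/2 = 4 - (4*8 - 5)/2 = 4 - (32 - 5)/2 = 4 - 1/2*27 = 4 - 27/2 = -19/2 ≈ -9.5000)
M*Y(-6, 27) = -19/2*9 = -171/2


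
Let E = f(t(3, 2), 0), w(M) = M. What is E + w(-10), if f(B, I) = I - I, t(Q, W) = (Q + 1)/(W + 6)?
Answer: -10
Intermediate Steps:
t(Q, W) = (1 + Q)/(6 + W)
f(B, I) = 0
E = 0
E + w(-10) = 0 - 10 = -10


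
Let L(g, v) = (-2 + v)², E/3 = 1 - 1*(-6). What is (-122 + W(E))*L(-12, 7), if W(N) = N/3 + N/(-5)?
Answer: -2980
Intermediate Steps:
E = 21 (E = 3*(1 - 1*(-6)) = 3*(1 + 6) = 3*7 = 21)
W(N) = 2*N/15 (W(N) = N*(⅓) + N*(-⅕) = N/3 - N/5 = 2*N/15)
(-122 + W(E))*L(-12, 7) = (-122 + (2/15)*21)*(-2 + 7)² = (-122 + 14/5)*5² = -596/5*25 = -2980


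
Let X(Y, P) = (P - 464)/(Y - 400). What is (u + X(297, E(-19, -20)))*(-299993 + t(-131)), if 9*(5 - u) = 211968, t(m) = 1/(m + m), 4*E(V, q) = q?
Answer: 925196574804/131 ≈ 7.0626e+9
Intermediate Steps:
E(V, q) = q/4
t(m) = 1/(2*m)
X(Y, P) = (-464 + P)/(-400 + Y)
u = -23547 (u = 5 - 1/9*211968 = 5 - 23552 = -23547)
(u + X(297, E(-19, -20)))*(-299993 + t(-131)) = (-23547 + (-464 + (1/4)*(-20))/(-400 + 297))*(-299993 + (1/2)/(-131)) = (-23547 + (-464 - 5)/(-103))*(-299993 + (1/2)*(-1/131)) = (-23547 - 1/103*(-469))*(-299993 - 1/262) = (-23547 + 469/103)*(-78598167/262) = -2424872/103*(-78598167/262) = 925196574804/131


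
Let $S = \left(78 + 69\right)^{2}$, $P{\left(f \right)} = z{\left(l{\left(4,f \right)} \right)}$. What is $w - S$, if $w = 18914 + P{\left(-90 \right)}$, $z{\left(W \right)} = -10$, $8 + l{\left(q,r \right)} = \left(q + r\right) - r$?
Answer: $-2705$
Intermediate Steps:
$l{\left(q,r \right)} = -8 + q$ ($l{\left(q,r \right)} = -8 + \left(\left(q + r\right) - r\right) = -8 + q$)
$P{\left(f \right)} = -10$
$w = 18904$ ($w = 18914 - 10 = 18904$)
$S = 21609$ ($S = 147^{2} = 21609$)
$w - S = 18904 - 21609 = -2705$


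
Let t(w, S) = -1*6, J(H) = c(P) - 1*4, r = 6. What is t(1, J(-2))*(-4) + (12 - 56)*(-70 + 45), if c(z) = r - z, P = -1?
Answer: 1124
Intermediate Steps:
c(z) = 6 - z
J(H) = 3 (J(H) = (6 - 1*(-1)) - 1*4 = (6 + 1) - 4 = 7 - 4 = 3)
t(w, S) = -6
t(1, J(-2))*(-4) + (12 - 56)*(-70 + 45) = -6*(-4) + (12 - 56)*(-70 + 45) = 24 - 44*(-25) = 24 + 1100 = 1124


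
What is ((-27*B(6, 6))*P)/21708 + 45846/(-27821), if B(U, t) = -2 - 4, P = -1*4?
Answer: -3127324/1864007 ≈ -1.6777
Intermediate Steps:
P = -4
B(U, t) = -6
((-27*B(6, 6))*P)/21708 + 45846/(-27821) = (-27*(-6)*(-4))/21708 + 45846/(-27821) = (162*(-4))*(1/21708) + 45846*(-1/27821) = -648*1/21708 - 45846/27821 = -2/67 - 45846/27821 = -3127324/1864007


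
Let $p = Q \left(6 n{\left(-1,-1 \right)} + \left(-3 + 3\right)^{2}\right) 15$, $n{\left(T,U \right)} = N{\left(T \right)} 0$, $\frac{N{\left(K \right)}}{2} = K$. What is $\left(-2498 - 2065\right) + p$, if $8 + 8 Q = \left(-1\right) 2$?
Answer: $-4563$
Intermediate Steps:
$N{\left(K \right)} = 2 K$
$n{\left(T,U \right)} = 0$ ($n{\left(T,U \right)} = 2 T 0 = 0$)
$Q = - \frac{5}{4}$ ($Q = -1 + \frac{\left(-1\right) 2}{8} = -1 + \frac{1}{8} \left(-2\right) = -1 - \frac{1}{4} = - \frac{5}{4} \approx -1.25$)
$p = 0$ ($p = - \frac{5 \left(6 \cdot 0 + \left(-3 + 3\right)^{2}\right)}{4} \cdot 15 = - \frac{5 \left(0 + 0^{2}\right)}{4} \cdot 15 = - \frac{5 \left(0 + 0\right)}{4} \cdot 15 = \left(- \frac{5}{4}\right) 0 \cdot 15 = 0 \cdot 15 = 0$)
$\left(-2498 - 2065\right) + p = \left(-2498 - 2065\right) + 0 = -4563 + 0 = -4563$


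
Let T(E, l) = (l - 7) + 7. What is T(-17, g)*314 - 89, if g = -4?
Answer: -1345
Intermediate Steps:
T(E, l) = l (T(E, l) = (-7 + l) + 7 = l)
T(-17, g)*314 - 89 = -4*314 - 89 = -1256 - 89 = -1345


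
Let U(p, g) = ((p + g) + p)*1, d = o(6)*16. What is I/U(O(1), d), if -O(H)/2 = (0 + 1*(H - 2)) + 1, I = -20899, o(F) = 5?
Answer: -20899/80 ≈ -261.24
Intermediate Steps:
d = 80 (d = 5*16 = 80)
O(H) = 2 - 2*H (O(H) = -2*((0 + 1*(H - 2)) + 1) = -2*((0 + 1*(-2 + H)) + 1) = -2*((0 + (-2 + H)) + 1) = -2*((-2 + H) + 1) = -2*(-1 + H) = 2 - 2*H)
U(p, g) = g + 2*p (U(p, g) = ((g + p) + p)*1 = (g + 2*p)*1 = g + 2*p)
I/U(O(1), d) = -20899/(80 + 2*(2 - 2*1)) = -20899/(80 + 2*(2 - 2)) = -20899/(80 + 2*0) = -20899/(80 + 0) = -20899/80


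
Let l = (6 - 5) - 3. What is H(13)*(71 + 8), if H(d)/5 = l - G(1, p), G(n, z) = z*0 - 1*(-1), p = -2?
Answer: -1185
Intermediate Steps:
G(n, z) = 1 (G(n, z) = 0 + 1 = 1)
l = -2 (l = 1 - 3 = -2)
H(d) = -15 (H(d) = 5*(-2 - 1*1) = 5*(-2 - 1) = 5*(-3) = -15)
H(13)*(71 + 8) = -15*(71 + 8) = -15*79 = -1185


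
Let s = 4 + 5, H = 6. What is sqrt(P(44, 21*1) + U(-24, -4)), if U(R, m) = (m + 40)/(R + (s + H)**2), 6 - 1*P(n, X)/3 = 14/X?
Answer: 2*sqrt(18157)/67 ≈ 4.0223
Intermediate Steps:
P(n, X) = 18 - 42/X
s = 9
U(R, m) = (40 + m)/(225 + R) (U(R, m) = (m + 40)/(R + (9 + 6)**2) = (40 + m)/(R + 15**2) = (40 + m)/(R + 225) = (40 + m)/(225 + R))
sqrt(P(44, 21*1) + U(-24, -4)) = sqrt((18 - 42/(21*1)) + (40 - 4)/(225 - 24)) = sqrt((18 - 42/21) + 36/201) = sqrt((18 - 42*1/21) + (1/201)*36) = sqrt((18 - 2) + 12/67) = sqrt(16 + 12/67) = sqrt(1084/67) = 2*sqrt(18157)/67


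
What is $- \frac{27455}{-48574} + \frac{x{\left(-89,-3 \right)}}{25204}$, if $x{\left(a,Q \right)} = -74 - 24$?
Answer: $\frac{85901946}{153032387} \approx 0.56133$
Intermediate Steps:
$x{\left(a,Q \right)} = -98$
$- \frac{27455}{-48574} + \frac{x{\left(-89,-3 \right)}}{25204} = - \frac{27455}{-48574} - \frac{98}{25204} = \left(-27455\right) \left(- \frac{1}{48574}\right) - \frac{49}{12602} = \frac{27455}{48574} - \frac{49}{12602} = \frac{85901946}{153032387}$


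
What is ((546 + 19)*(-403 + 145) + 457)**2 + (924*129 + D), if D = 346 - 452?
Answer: 21115987059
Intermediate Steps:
D = -106
((546 + 19)*(-403 + 145) + 457)**2 + (924*129 + D) = ((546 + 19)*(-403 + 145) + 457)**2 + (924*129 - 106) = (565*(-258) + 457)**2 + (119196 - 106) = (-145770 + 457)**2 + 119090 = (-145313)**2 + 119090 = 21115867969 + 119090 = 21115987059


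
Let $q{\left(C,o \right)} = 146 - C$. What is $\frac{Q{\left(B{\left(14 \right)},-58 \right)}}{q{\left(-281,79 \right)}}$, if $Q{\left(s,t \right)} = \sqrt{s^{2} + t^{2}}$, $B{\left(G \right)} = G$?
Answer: $\frac{2 \sqrt{890}}{427} \approx 0.13973$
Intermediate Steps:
$\frac{Q{\left(B{\left(14 \right)},-58 \right)}}{q{\left(-281,79 \right)}} = \frac{\sqrt{14^{2} + \left(-58\right)^{2}}}{146 - -281} = \frac{\sqrt{196 + 3364}}{146 + 281} = \frac{\sqrt{3560}}{427} = 2 \sqrt{890} \cdot \frac{1}{427} = \frac{2 \sqrt{890}}{427}$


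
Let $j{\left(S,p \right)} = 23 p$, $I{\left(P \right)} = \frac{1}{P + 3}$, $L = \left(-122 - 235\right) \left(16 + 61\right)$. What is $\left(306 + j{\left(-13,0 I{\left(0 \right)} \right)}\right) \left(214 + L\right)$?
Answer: $-8346150$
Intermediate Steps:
$L = -27489$ ($L = \left(-357\right) 77 = -27489$)
$I{\left(P \right)} = \frac{1}{3 + P}$
$\left(306 + j{\left(-13,0 I{\left(0 \right)} \right)}\right) \left(214 + L\right) = \left(306 + 23 \frac{0}{3 + 0}\right) \left(214 - 27489\right) = \left(306 + 23 \cdot \frac{0}{3}\right) \left(-27275\right) = \left(306 + 23 \cdot 0 \cdot \frac{1}{3}\right) \left(-27275\right) = \left(306 + 23 \cdot 0\right) \left(-27275\right) = \left(306 + 0\right) \left(-27275\right) = 306 \left(-27275\right) = -8346150$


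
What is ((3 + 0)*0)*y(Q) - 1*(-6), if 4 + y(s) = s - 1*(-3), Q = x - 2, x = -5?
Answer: 6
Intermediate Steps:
Q = -7 (Q = -5 - 2 = -7)
y(s) = -1 + s (y(s) = -4 + (s - 1*(-3)) = -4 + (s + 3) = -4 + (3 + s) = -1 + s)
((3 + 0)*0)*y(Q) - 1*(-6) = ((3 + 0)*0)*(-1 - 7) - 1*(-6) = (3*0)*(-8) + 6 = 0*(-8) + 6 = 0 + 6 = 6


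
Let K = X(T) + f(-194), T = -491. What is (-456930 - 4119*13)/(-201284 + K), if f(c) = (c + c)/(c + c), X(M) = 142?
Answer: 170159/67047 ≈ 2.5379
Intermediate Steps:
f(c) = 1 (f(c) = (2*c)/((2*c)) = (2*c)*(1/(2*c)) = 1)
K = 143 (K = 142 + 1 = 143)
(-456930 - 4119*13)/(-201284 + K) = (-456930 - 4119*13)/(-201284 + 143) = (-456930 - 53547)/(-201141) = -510477*(-1/201141) = 170159/67047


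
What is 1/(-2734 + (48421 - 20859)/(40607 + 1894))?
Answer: -42501/116170172 ≈ -0.00036585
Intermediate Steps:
1/(-2734 + (48421 - 20859)/(40607 + 1894)) = 1/(-2734 + 27562/42501) = 1/(-116170172/42501) = -42501/116170172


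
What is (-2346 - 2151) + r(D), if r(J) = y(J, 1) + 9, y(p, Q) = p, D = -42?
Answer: -4530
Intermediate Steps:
r(J) = 9 + J (r(J) = J + 9 = 9 + J)
(-2346 - 2151) + r(D) = (-2346 - 2151) + (9 - 42) = -4497 - 33 = -4530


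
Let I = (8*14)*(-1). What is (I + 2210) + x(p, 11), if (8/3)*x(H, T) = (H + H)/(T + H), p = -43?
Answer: 268673/128 ≈ 2099.0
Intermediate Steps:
I = -112 (I = 112*(-1) = -112)
x(H, T) = 3*H/(4*(H + T)) (x(H, T) = 3*((H + H)/(T + H))/8 = 3*((2*H)/(H + T))/8 = 3*(2*H/(H + T))/8 = 3*H/(4*(H + T)))
(I + 2210) + x(p, 11) = (-112 + 2210) + (¾)*(-43)/(-43 + 11) = 2098 + (¾)*(-43)/(-32) = 2098 + (¾)*(-43)*(-1/32) = 2098 + 129/128 = 268673/128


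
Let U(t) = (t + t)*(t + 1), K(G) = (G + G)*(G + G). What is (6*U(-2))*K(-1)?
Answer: 96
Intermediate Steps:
K(G) = 4*G² (K(G) = (2*G)*(2*G) = 4*G²)
U(t) = 2*t*(1 + t) (U(t) = (2*t)*(1 + t) = 2*t*(1 + t))
(6*U(-2))*K(-1) = (6*(2*(-2)*(1 - 2)))*(4*(-1)²) = (6*(2*(-2)*(-1)))*(4*1) = (6*4)*4 = 24*4 = 96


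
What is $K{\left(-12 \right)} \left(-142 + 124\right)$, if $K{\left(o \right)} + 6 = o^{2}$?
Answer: $-2484$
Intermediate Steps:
$K{\left(o \right)} = -6 + o^{2}$
$K{\left(-12 \right)} \left(-142 + 124\right) = \left(-6 + \left(-12\right)^{2}\right) \left(-142 + 124\right) = \left(-6 + 144\right) \left(-18\right) = 138 \left(-18\right) = -2484$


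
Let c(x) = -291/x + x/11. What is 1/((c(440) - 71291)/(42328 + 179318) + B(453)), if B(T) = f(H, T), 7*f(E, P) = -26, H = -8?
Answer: -682669680/2755085357 ≈ -0.24779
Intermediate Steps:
f(E, P) = -26/7 (f(E, P) = (⅐)*(-26) = -26/7)
B(T) = -26/7
c(x) = -291/x + x/11 (c(x) = -291/x + x*(1/11) = -291/x + x/11)
1/((c(440) - 71291)/(42328 + 179318) + B(453)) = 1/(((-291/440 + (1/11)*440) - 71291)/(42328 + 179318) - 26/7) = 1/(((-291*1/440 + 40) - 71291)/221646 - 26/7) = 1/(((-291/440 + 40) - 71291)*(1/221646) - 26/7) = 1/((17309/440 - 71291)*(1/221646) - 26/7) = 1/(-31350731/440*1/221646 - 26/7) = 1/(-31350731/97524240 - 26/7) = 1/(-2755085357/682669680) = -682669680/2755085357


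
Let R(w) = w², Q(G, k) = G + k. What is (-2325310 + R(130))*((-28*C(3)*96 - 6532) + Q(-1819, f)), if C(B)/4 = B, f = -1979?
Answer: 98305948260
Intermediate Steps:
C(B) = 4*B
(-2325310 + R(130))*((-28*C(3)*96 - 6532) + Q(-1819, f)) = (-2325310 + 130²)*((-112*3*96 - 6532) + (-1819 - 1979)) = (-2325310 + 16900)*((-28*12*96 - 6532) - 3798) = -2308410*((-336*96 - 6532) - 3798) = -2308410*((-32256 - 6532) - 3798) = -2308410*(-38788 - 3798) = -2308410*(-42586) = 98305948260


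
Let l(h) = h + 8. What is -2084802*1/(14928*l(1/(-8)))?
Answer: -347467/19593 ≈ -17.734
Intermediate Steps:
l(h) = 8 + h
-2084802*1/(14928*l(1/(-8))) = -2084802*1/(14928*(8 + 1/(-8))) = -2084802*1/(14928*(8 - 1/8)) = -2084802/(14928*(63/8)) = -2084802/117558 = -2084802*1/117558 = -347467/19593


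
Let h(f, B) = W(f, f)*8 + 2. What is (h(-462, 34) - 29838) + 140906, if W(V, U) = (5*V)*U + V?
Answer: 8645134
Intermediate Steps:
W(V, U) = V + 5*U*V (W(V, U) = 5*U*V + V = V + 5*U*V)
h(f, B) = 2 + 8*f*(1 + 5*f) (h(f, B) = (f*(1 + 5*f))*8 + 2 = 8*f*(1 + 5*f) + 2 = 2 + 8*f*(1 + 5*f))
(h(-462, 34) - 29838) + 140906 = ((2 + 8*(-462) + 40*(-462)²) - 29838) + 140906 = ((2 - 3696 + 40*213444) - 29838) + 140906 = ((2 - 3696 + 8537760) - 29838) + 140906 = (8534066 - 29838) + 140906 = 8504228 + 140906 = 8645134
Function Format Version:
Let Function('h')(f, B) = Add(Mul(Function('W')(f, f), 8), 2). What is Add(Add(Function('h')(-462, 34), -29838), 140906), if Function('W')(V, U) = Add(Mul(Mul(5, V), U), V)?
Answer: 8645134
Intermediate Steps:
Function('W')(V, U) = Add(V, Mul(5, U, V)) (Function('W')(V, U) = Add(Mul(5, U, V), V) = Add(V, Mul(5, U, V)))
Function('h')(f, B) = Add(2, Mul(8, f, Add(1, Mul(5, f)))) (Function('h')(f, B) = Add(Mul(Mul(f, Add(1, Mul(5, f))), 8), 2) = Add(Mul(8, f, Add(1, Mul(5, f))), 2) = Add(2, Mul(8, f, Add(1, Mul(5, f)))))
Add(Add(Function('h')(-462, 34), -29838), 140906) = Add(Add(Add(2, Mul(8, -462), Mul(40, Pow(-462, 2))), -29838), 140906) = Add(Add(Add(2, -3696, Mul(40, 213444)), -29838), 140906) = Add(Add(Add(2, -3696, 8537760), -29838), 140906) = Add(Add(8534066, -29838), 140906) = Add(8504228, 140906) = 8645134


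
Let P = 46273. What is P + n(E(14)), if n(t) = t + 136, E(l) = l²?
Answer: 46605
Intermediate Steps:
n(t) = 136 + t
P + n(E(14)) = 46273 + (136 + 14²) = 46273 + (136 + 196) = 46273 + 332 = 46605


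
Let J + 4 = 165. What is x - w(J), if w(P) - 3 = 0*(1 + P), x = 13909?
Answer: 13906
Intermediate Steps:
J = 161 (J = -4 + 165 = 161)
w(P) = 3 (w(P) = 3 + 0*(1 + P) = 3 + 0 = 3)
x - w(J) = 13909 - 1*3 = 13909 - 3 = 13906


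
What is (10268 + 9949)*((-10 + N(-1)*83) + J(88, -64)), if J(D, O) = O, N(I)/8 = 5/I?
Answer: -68616498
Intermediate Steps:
N(I) = 40/I (N(I) = 8*(5/I) = 40/I)
(10268 + 9949)*((-10 + N(-1)*83) + J(88, -64)) = (10268 + 9949)*((-10 + (40/(-1))*83) - 64) = 20217*((-10 + (40*(-1))*83) - 64) = 20217*((-10 - 40*83) - 64) = 20217*((-10 - 3320) - 64) = 20217*(-3330 - 64) = 20217*(-3394) = -68616498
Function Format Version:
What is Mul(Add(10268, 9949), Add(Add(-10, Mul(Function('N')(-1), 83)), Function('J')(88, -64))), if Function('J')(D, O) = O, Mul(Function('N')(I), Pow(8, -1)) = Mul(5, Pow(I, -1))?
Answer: -68616498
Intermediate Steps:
Function('N')(I) = Mul(40, Pow(I, -1)) (Function('N')(I) = Mul(8, Mul(5, Pow(I, -1))) = Mul(40, Pow(I, -1)))
Mul(Add(10268, 9949), Add(Add(-10, Mul(Function('N')(-1), 83)), Function('J')(88, -64))) = Mul(Add(10268, 9949), Add(Add(-10, Mul(Mul(40, Pow(-1, -1)), 83)), -64)) = Mul(20217, Add(Add(-10, Mul(Mul(40, -1), 83)), -64)) = Mul(20217, Add(Add(-10, Mul(-40, 83)), -64)) = Mul(20217, Add(Add(-10, -3320), -64)) = Mul(20217, Add(-3330, -64)) = Mul(20217, -3394) = -68616498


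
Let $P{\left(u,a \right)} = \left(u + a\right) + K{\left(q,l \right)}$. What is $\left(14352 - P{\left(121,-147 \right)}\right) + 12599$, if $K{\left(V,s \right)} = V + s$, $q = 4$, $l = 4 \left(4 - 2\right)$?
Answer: $26965$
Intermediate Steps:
$l = 8$ ($l = 4 \cdot 2 = 8$)
$P{\left(u,a \right)} = 12 + a + u$ ($P{\left(u,a \right)} = \left(u + a\right) + \left(4 + 8\right) = \left(a + u\right) + 12 = 12 + a + u$)
$\left(14352 - P{\left(121,-147 \right)}\right) + 12599 = \left(14352 - \left(12 - 147 + 121\right)\right) + 12599 = \left(14352 - -14\right) + 12599 = \left(14352 + 14\right) + 12599 = 14366 + 12599 = 26965$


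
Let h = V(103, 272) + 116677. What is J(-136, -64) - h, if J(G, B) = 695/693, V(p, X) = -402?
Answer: -80577880/693 ≈ -1.1627e+5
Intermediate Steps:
J(G, B) = 695/693 (J(G, B) = 695*(1/693) = 695/693)
h = 116275 (h = -402 + 116677 = 116275)
J(-136, -64) - h = 695/693 - 1*116275 = 695/693 - 116275 = -80577880/693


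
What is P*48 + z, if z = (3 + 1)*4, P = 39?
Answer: 1888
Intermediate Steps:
z = 16 (z = 4*4 = 16)
P*48 + z = 39*48 + 16 = 1872 + 16 = 1888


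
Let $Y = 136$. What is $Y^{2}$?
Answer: $18496$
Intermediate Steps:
$Y^{2} = 136^{2} = 18496$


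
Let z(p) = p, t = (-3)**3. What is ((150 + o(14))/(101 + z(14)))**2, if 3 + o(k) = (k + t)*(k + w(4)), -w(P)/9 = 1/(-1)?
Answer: 23104/13225 ≈ 1.7470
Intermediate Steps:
w(P) = 9 (w(P) = -9/(-1) = -9*(-1) = 9)
t = -27
o(k) = -3 + (-27 + k)*(9 + k) (o(k) = -3 + (k - 27)*(k + 9) = -3 + (-27 + k)*(9 + k))
((150 + o(14))/(101 + z(14)))**2 = ((150 + (-246 + 14**2 - 18*14))/(101 + 14))**2 = ((150 + (-246 + 196 - 252))/115)**2 = ((150 - 302)*(1/115))**2 = (-152*1/115)**2 = (-152/115)**2 = 23104/13225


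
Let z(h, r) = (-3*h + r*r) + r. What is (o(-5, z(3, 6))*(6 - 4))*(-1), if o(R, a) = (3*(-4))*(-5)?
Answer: -120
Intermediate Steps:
z(h, r) = r + r**2 - 3*h (z(h, r) = (-3*h + r**2) + r = (r**2 - 3*h) + r = r + r**2 - 3*h)
o(R, a) = 60 (o(R, a) = -12*(-5) = 60)
(o(-5, z(3, 6))*(6 - 4))*(-1) = (60*(6 - 4))*(-1) = (60*2)*(-1) = 120*(-1) = -120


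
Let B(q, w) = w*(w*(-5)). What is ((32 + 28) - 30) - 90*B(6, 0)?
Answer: 30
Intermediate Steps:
B(q, w) = -5*w**2 (B(q, w) = w*(-5*w) = -5*w**2)
((32 + 28) - 30) - 90*B(6, 0) = ((32 + 28) - 30) - (-450)*0**2 = (60 - 30) - (-450)*0 = 30 - 90*0 = 30 + 0 = 30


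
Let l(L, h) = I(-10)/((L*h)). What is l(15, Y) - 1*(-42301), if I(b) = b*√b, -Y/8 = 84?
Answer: 42301 + I*√10/1008 ≈ 42301.0 + 0.0031372*I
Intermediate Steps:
Y = -672 (Y = -8*84 = -672)
I(b) = b^(3/2)
l(L, h) = -10*I*√10/(L*h) (l(L, h) = (-10)^(3/2)/((L*h)) = (-10*I*√10)*(1/(L*h)) = -10*I*√10/(L*h))
l(15, Y) - 1*(-42301) = -10*I*√10/(15*(-672)) - 1*(-42301) = -10*I*√10*1/15*(-1/672) + 42301 = I*√10/1008 + 42301 = 42301 + I*√10/1008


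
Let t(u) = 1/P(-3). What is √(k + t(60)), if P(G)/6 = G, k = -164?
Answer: I*√5906/6 ≈ 12.808*I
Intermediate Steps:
P(G) = 6*G
t(u) = -1/18 (t(u) = 1/(6*(-3)) = 1/(-18) = -1/18)
√(k + t(60)) = √(-164 - 1/18) = √(-2953/18) = I*√5906/6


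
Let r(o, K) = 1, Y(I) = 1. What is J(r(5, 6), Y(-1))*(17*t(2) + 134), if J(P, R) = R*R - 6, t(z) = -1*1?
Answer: -585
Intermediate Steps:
t(z) = -1
J(P, R) = -6 + R**2 (J(P, R) = R**2 - 6 = -6 + R**2)
J(r(5, 6), Y(-1))*(17*t(2) + 134) = (-6 + 1**2)*(17*(-1) + 134) = (-6 + 1)*(-17 + 134) = -5*117 = -585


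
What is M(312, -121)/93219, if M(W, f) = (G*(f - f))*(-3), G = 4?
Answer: 0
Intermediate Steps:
M(W, f) = 0 (M(W, f) = (4*(f - f))*(-3) = (4*0)*(-3) = 0*(-3) = 0)
M(312, -121)/93219 = 0/93219 = 0*(1/93219) = 0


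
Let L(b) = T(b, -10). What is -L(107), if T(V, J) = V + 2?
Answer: -109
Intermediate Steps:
T(V, J) = 2 + V
L(b) = 2 + b
-L(107) = -(2 + 107) = -1*109 = -109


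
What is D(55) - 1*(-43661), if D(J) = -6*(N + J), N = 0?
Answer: 43331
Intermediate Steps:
D(J) = -6*J (D(J) = -6*(0 + J) = -6*J)
D(55) - 1*(-43661) = -6*55 - 1*(-43661) = -330 + 43661 = 43331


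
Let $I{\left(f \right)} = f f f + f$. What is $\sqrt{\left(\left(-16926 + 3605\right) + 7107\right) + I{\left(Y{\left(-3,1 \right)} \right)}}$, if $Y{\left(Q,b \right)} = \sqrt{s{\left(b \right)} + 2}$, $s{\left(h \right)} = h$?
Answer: $\sqrt{-6214 + 4 \sqrt{3}} \approx 78.785 i$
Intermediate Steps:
$Y{\left(Q,b \right)} = \sqrt{2 + b}$ ($Y{\left(Q,b \right)} = \sqrt{b + 2} = \sqrt{2 + b}$)
$I{\left(f \right)} = f + f^{3}$ ($I{\left(f \right)} = f^{2} f + f = f^{3} + f = f + f^{3}$)
$\sqrt{\left(\left(-16926 + 3605\right) + 7107\right) + I{\left(Y{\left(-3,1 \right)} \right)}} = \sqrt{\left(\left(-16926 + 3605\right) + 7107\right) + \left(\sqrt{2 + 1} + \left(\sqrt{2 + 1}\right)^{3}\right)} = \sqrt{\left(-13321 + 7107\right) + \left(\sqrt{3} + \left(\sqrt{3}\right)^{3}\right)} = \sqrt{-6214 + \left(\sqrt{3} + 3 \sqrt{3}\right)} = \sqrt{-6214 + 4 \sqrt{3}}$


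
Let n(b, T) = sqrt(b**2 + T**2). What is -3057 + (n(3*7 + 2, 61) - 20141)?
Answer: -23198 + 5*sqrt(170) ≈ -23133.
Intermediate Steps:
n(b, T) = sqrt(T**2 + b**2)
-3057 + (n(3*7 + 2, 61) - 20141) = -3057 + (sqrt(61**2 + (3*7 + 2)**2) - 20141) = -3057 + (sqrt(3721 + (21 + 2)**2) - 20141) = -3057 + (sqrt(3721 + 23**2) - 20141) = -3057 + (sqrt(3721 + 529) - 20141) = -3057 + (sqrt(4250) - 20141) = -3057 + (5*sqrt(170) - 20141) = -3057 + (-20141 + 5*sqrt(170)) = -23198 + 5*sqrt(170)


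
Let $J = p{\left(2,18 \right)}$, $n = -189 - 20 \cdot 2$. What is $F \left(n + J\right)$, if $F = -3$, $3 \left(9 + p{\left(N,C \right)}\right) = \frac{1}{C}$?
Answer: $\frac{12851}{18} \approx 713.94$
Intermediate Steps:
$p{\left(N,C \right)} = -9 + \frac{1}{3 C}$
$n = -229$ ($n = -189 - 40 = -229$)
$J = - \frac{485}{54}$ ($J = -9 + \frac{1}{3 \cdot 18} = -9 + \frac{1}{3} \cdot \frac{1}{18} = -9 + \frac{1}{54} = - \frac{485}{54} \approx -8.9815$)
$F \left(n + J\right) = - 3 \left(-229 - \frac{485}{54}\right) = \left(-3\right) \left(- \frac{12851}{54}\right) = \frac{12851}{18}$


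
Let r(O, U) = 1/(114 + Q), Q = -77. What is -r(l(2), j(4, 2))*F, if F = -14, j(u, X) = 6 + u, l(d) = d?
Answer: 14/37 ≈ 0.37838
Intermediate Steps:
r(O, U) = 1/37 (r(O, U) = 1/(114 - 77) = 1/37)
-r(l(2), j(4, 2))*F = -(-14)/37 = -1*(-14/37) = 14/37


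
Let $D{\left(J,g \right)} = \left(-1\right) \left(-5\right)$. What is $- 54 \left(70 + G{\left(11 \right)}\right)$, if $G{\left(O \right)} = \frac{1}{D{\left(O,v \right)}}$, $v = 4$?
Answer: $- \frac{18954}{5} \approx -3790.8$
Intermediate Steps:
$D{\left(J,g \right)} = 5$
$G{\left(O \right)} = \frac{1}{5}$
$- 54 \left(70 + G{\left(11 \right)}\right) = - 54 \left(70 + \frac{1}{5}\right) = \left(-54\right) \frac{351}{5} = - \frac{18954}{5}$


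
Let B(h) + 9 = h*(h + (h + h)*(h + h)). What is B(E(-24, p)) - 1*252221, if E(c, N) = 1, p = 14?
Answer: -252225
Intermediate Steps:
B(h) = -9 + h*(h + 4*h**2) (B(h) = -9 + h*(h + (h + h)*(h + h)) = -9 + h*(h + (2*h)*(2*h)) = -9 + h*(h + 4*h**2))
B(E(-24, p)) - 1*252221 = (-9 + 1**2 + 4*1**3) - 1*252221 = (-9 + 1 + 4*1) - 252221 = (-9 + 1 + 4) - 252221 = -4 - 252221 = -252225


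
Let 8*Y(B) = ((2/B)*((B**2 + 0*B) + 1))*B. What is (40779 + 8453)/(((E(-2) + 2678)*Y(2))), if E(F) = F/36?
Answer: 3544704/241015 ≈ 14.707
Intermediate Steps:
E(F) = F/36 (E(F) = F*(1/36) = F/36)
Y(B) = 1/4 + B**2/4 (Y(B) = (((2/B)*((B**2 + 0*B) + 1))*B)/8 = (((2/B)*((B**2 + 0) + 1))*B)/8 = (((2/B)*(B**2 + 1))*B)/8 = (((2/B)*(1 + B**2))*B)/8 = ((2*(1 + B**2)/B)*B)/8 = (2 + 2*B**2)/8 = 1/4 + B**2/4)
(40779 + 8453)/(((E(-2) + 2678)*Y(2))) = (40779 + 8453)/((((1/36)*(-2) + 2678)*(1/4 + (1/4)*2**2))) = 49232/(((-1/18 + 2678)*(1/4 + (1/4)*4))) = 49232/((48203*(1/4 + 1)/18)) = 49232/(((48203/18)*(5/4))) = 49232/(241015/72) = 49232*(72/241015) = 3544704/241015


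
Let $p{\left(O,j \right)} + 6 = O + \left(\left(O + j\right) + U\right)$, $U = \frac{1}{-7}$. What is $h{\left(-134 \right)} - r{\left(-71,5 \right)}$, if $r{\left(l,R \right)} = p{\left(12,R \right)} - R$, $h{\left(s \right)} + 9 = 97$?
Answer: $\frac{491}{7} \approx 70.143$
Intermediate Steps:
$U = - \frac{1}{7} \approx -0.14286$
$h{\left(s \right)} = 88$ ($h{\left(s \right)} = -9 + 97 = 88$)
$p{\left(O,j \right)} = - \frac{43}{7} + j + 2 O$ ($p{\left(O,j \right)} = -6 - \left(\frac{1}{7} - j - 2 O\right) = -6 + \left(O + \left(- \frac{1}{7} + O + j\right)\right) = -6 + \left(- \frac{1}{7} + j + 2 O\right) = - \frac{43}{7} + j + 2 O$)
$r{\left(l,R \right)} = \frac{125}{7}$ ($r{\left(l,R \right)} = \left(- \frac{43}{7} + R + 2 \cdot 12\right) - R = \left(- \frac{43}{7} + R + 24\right) - R = \left(\frac{125}{7} + R\right) - R = \frac{125}{7}$)
$h{\left(-134 \right)} - r{\left(-71,5 \right)} = 88 - \frac{125}{7} = \frac{491}{7}$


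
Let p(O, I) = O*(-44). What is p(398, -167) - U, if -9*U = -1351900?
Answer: -1509508/9 ≈ -1.6772e+5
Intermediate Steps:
p(O, I) = -44*O
U = 1351900/9 (U = -⅑*(-1351900) = 1351900/9 ≈ 1.5021e+5)
p(398, -167) - U = -44*398 - 1*1351900/9 = -17512 - 1351900/9 = -1509508/9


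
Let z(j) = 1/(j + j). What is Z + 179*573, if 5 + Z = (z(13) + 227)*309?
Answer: 4490639/26 ≈ 1.7272e+5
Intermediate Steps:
z(j) = 1/(2*j)
Z = 1823897/26 (Z = -5 + ((½)/13 + 227)*309 = -5 + ((½)*(1/13) + 227)*309 = -5 + (1/26 + 227)*309 = -5 + (5903/26)*309 = -5 + 1824027/26 = 1823897/26 ≈ 70150.)
Z + 179*573 = 1823897/26 + 179*573 = 1823897/26 + 102567 = 4490639/26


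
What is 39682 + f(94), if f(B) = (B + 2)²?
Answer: 48898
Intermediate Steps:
f(B) = (2 + B)²
39682 + f(94) = 39682 + (2 + 94)² = 39682 + 96² = 39682 + 9216 = 48898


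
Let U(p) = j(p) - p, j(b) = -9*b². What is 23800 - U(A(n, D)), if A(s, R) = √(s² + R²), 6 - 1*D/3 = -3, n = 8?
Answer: 30937 + √793 ≈ 30965.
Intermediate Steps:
D = 27 (D = 18 - 3*(-3) = 18 + 9 = 27)
A(s, R) = √(R² + s²)
U(p) = -p - 9*p² (U(p) = -9*p² - p = -p - 9*p²)
23800 - U(A(n, D)) = 23800 - √(27² + 8²)*(-1 - 9*√(27² + 8²)) = 23800 - √(729 + 64)*(-1 - 9*√(729 + 64)) = 23800 - √793*(-1 - 9*√793)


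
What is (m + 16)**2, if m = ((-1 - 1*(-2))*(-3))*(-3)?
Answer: 625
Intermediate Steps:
m = 9 (m = ((-1 + 2)*(-3))*(-3) = (1*(-3))*(-3) = -3*(-3) = 9)
(m + 16)**2 = (9 + 16)**2 = 25**2 = 625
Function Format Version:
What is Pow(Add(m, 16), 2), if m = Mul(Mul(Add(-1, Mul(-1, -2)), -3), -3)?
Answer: 625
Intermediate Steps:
m = 9 (m = Mul(Mul(Add(-1, 2), -3), -3) = Mul(Mul(1, -3), -3) = Mul(-3, -3) = 9)
Pow(Add(m, 16), 2) = Pow(Add(9, 16), 2) = Pow(25, 2) = 625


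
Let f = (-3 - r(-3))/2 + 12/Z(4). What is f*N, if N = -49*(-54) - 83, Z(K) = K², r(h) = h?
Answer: 7689/4 ≈ 1922.3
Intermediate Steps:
N = 2563 (N = 2646 - 83 = 2563)
f = ¾ (f = (-3 - 1*(-3))/2 + 12/(4²) = (-3 + 3)*(½) + 12/16 = 0*(½) + 12*(1/16) = 0 + ¾ = ¾ ≈ 0.75000)
f*N = (¾)*2563 = 7689/4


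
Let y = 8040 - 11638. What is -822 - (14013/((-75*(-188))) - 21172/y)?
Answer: -7008413929/8455300 ≈ -828.88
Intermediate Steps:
y = -3598
-822 - (14013/((-75*(-188))) - 21172/y) = -822 - (14013/((-75*(-188))) - 21172/(-3598)) = -822 - (14013/14100 - 21172*(-1/3598)) = -822 - (14013*(1/14100) + 10586/1799) = -822 - (4671/4700 + 10586/1799) = -822 - 1*58157329/8455300 = -822 - 58157329/8455300 = -7008413929/8455300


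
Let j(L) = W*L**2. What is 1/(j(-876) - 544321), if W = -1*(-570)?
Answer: 1/436859999 ≈ 2.2891e-9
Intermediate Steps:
W = 570
j(L) = 570*L**2
1/(j(-876) - 544321) = 1/(570*(-876)**2 - 544321) = 1/(570*767376 - 544321) = 1/(437404320 - 544321) = 1/436859999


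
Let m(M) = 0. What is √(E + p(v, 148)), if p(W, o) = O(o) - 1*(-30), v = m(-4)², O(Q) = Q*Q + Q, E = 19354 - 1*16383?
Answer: √25053 ≈ 158.28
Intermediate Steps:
E = 2971 (E = 19354 - 16383 = 2971)
O(Q) = Q + Q² (O(Q) = Q² + Q = Q + Q²)
v = 0 (v = 0² = 0)
p(W, o) = 30 + o*(1 + o) (p(W, o) = o*(1 + o) - 1*(-30) = o*(1 + o) + 30 = 30 + o*(1 + o))
√(E + p(v, 148)) = √(2971 + (30 + 148*(1 + 148))) = √(2971 + (30 + 148*149)) = √(2971 + (30 + 22052)) = √(2971 + 22082) = √25053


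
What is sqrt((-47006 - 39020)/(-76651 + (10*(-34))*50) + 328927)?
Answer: sqrt(2884865533734453)/93651 ≈ 573.52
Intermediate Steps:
sqrt((-47006 - 39020)/(-76651 + (10*(-34))*50) + 328927) = sqrt(-86026/(-76651 - 340*50) + 328927) = sqrt(-86026/(-76651 - 17000) + 328927) = sqrt(-86026/(-93651) + 328927) = sqrt(-86026*(-1/93651) + 328927) = sqrt(86026/93651 + 328927) = sqrt(30804428503/93651) = sqrt(2884865533734453)/93651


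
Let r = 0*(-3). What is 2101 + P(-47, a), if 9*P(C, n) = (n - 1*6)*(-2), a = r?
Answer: 6307/3 ≈ 2102.3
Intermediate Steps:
r = 0
a = 0
P(C, n) = 4/3 - 2*n/9 (P(C, n) = ((n - 1*6)*(-2))/9 = ((n - 6)*(-2))/9 = ((-6 + n)*(-2))/9 = (12 - 2*n)/9 = 4/3 - 2*n/9)
2101 + P(-47, a) = 2101 + (4/3 - 2/9*0) = 2101 + (4/3 + 0) = 2101 + 4/3 = 6307/3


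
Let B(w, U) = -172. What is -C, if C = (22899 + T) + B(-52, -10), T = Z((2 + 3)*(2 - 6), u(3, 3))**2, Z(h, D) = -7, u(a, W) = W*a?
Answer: -22776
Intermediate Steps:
T = 49 (T = (-7)**2 = 49)
C = 22776 (C = (22899 + 49) - 172 = 22948 - 172 = 22776)
-C = -1*22776 = -22776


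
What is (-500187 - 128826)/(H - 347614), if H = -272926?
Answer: 629013/620540 ≈ 1.0137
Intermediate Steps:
(-500187 - 128826)/(H - 347614) = (-500187 - 128826)/(-272926 - 347614) = -629013/(-620540) = -629013*(-1/620540) = 629013/620540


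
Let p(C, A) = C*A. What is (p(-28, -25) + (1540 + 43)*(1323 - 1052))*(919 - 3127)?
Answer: -948762144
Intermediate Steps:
p(C, A) = A*C
(p(-28, -25) + (1540 + 43)*(1323 - 1052))*(919 - 3127) = (-25*(-28) + (1540 + 43)*(1323 - 1052))*(919 - 3127) = (700 + 1583*271)*(-2208) = (700 + 428993)*(-2208) = 429693*(-2208) = -948762144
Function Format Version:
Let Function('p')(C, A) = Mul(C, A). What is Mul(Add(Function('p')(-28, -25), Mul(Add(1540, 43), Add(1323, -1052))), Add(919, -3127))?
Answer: -948762144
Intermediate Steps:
Function('p')(C, A) = Mul(A, C)
Mul(Add(Function('p')(-28, -25), Mul(Add(1540, 43), Add(1323, -1052))), Add(919, -3127)) = Mul(Add(Mul(-25, -28), Mul(Add(1540, 43), Add(1323, -1052))), Add(919, -3127)) = Mul(Add(700, Mul(1583, 271)), -2208) = Mul(Add(700, 428993), -2208) = Mul(429693, -2208) = -948762144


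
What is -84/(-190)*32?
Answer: 1344/95 ≈ 14.147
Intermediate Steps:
-84/(-190)*32 = -84*(-1/190)*32 = (42/95)*32 = 1344/95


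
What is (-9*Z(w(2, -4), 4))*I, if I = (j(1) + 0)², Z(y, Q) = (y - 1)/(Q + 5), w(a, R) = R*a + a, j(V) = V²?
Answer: 7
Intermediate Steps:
w(a, R) = a + R*a
Z(y, Q) = (-1 + y)/(5 + Q)
I = 1 (I = (1² + 0)² = (1 + 0)² = 1² = 1)
(-9*Z(w(2, -4), 4))*I = -9*(-1 + 2*(1 - 4))/(5 + 4)*1 = -9*(-1 + 2*(-3))/9*1 = -(-1 - 6)*1 = -(-7)*1 = -9*(-7/9)*1 = 7*1 = 7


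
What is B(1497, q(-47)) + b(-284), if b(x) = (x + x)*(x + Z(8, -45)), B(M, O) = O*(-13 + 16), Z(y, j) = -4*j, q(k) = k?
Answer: 58931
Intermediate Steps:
B(M, O) = 3*O (B(M, O) = O*3 = 3*O)
b(x) = 2*x*(180 + x) (b(x) = (x + x)*(x - 4*(-45)) = (2*x)*(x + 180) = (2*x)*(180 + x) = 2*x*(180 + x))
B(1497, q(-47)) + b(-284) = 3*(-47) + 2*(-284)*(180 - 284) = -141 + 2*(-284)*(-104) = -141 + 59072 = 58931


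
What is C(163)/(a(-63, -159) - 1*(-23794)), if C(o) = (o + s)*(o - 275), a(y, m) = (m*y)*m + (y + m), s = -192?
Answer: -3248/1569131 ≈ -0.0020699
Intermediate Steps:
a(y, m) = m + y + y*m² (a(y, m) = y*m² + (m + y) = m + y + y*m²)
C(o) = (-275 + o)*(-192 + o) (C(o) = (o - 192)*(o - 275) = (-192 + o)*(-275 + o) = (-275 + o)*(-192 + o))
C(163)/(a(-63, -159) - 1*(-23794)) = (52800 + 163² - 467*163)/((-159 - 63 - 63*(-159)²) - 1*(-23794)) = (52800 + 26569 - 76121)/((-159 - 63 - 63*25281) + 23794) = 3248/((-159 - 63 - 1592703) + 23794) = 3248/(-1592925 + 23794) = 3248/(-1569131) = 3248*(-1/1569131) = -3248/1569131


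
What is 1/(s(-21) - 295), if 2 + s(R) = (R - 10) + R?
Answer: -1/349 ≈ -0.0028653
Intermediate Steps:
s(R) = -12 + 2*R (s(R) = -2 + ((R - 10) + R) = -2 + ((-10 + R) + R) = -2 + (-10 + 2*R) = -12 + 2*R)
1/(s(-21) - 295) = 1/((-12 + 2*(-21)) - 295) = 1/((-12 - 42) - 295) = 1/(-54 - 295) = 1/(-349) = -1/349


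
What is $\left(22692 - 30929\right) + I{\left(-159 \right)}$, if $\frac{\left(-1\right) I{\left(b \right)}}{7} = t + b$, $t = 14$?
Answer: $-7222$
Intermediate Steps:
$I{\left(b \right)} = -98 - 7 b$ ($I{\left(b \right)} = - 7 \left(14 + b\right) = -98 - 7 b$)
$\left(22692 - 30929\right) + I{\left(-159 \right)} = \left(22692 - 30929\right) - -1015 = -8237 + \left(-98 + 1113\right) = -8237 + 1015 = -7222$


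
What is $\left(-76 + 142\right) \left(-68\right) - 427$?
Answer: $-4915$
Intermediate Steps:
$\left(-76 + 142\right) \left(-68\right) - 427 = 66 \left(-68\right) - 427 = -4488 - 427 = -4915$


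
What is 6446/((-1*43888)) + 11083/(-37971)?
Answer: -365585885/833235624 ≈ -0.43875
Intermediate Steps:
6446/((-1*43888)) + 11083/(-37971) = 6446/(-43888) + 11083*(-1/37971) = 6446*(-1/43888) - 11083/37971 = -3223/21944 - 11083/37971 = -365585885/833235624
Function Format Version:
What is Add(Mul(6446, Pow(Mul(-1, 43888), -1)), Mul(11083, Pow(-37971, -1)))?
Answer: Rational(-365585885, 833235624) ≈ -0.43875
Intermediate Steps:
Add(Mul(6446, Pow(Mul(-1, 43888), -1)), Mul(11083, Pow(-37971, -1))) = Add(Mul(6446, Pow(-43888, -1)), Mul(11083, Rational(-1, 37971))) = Add(Mul(6446, Rational(-1, 43888)), Rational(-11083, 37971)) = Add(Rational(-3223, 21944), Rational(-11083, 37971)) = Rational(-365585885, 833235624)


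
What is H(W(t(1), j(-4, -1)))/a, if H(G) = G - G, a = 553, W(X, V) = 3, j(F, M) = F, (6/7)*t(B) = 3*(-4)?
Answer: 0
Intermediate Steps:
t(B) = -14 (t(B) = 7*(3*(-4))/6 = (7/6)*(-12) = -14)
H(G) = 0
H(W(t(1), j(-4, -1)))/a = 0/553 = 0*(1/553) = 0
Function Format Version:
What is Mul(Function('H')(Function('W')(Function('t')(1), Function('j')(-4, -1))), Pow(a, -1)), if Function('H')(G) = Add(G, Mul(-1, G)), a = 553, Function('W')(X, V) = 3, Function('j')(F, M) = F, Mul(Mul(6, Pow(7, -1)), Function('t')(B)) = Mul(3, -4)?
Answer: 0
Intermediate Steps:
Function('t')(B) = -14 (Function('t')(B) = Mul(Rational(7, 6), Mul(3, -4)) = Mul(Rational(7, 6), -12) = -14)
Function('H')(G) = 0
Mul(Function('H')(Function('W')(Function('t')(1), Function('j')(-4, -1))), Pow(a, -1)) = Mul(0, Pow(553, -1)) = Mul(0, Rational(1, 553)) = 0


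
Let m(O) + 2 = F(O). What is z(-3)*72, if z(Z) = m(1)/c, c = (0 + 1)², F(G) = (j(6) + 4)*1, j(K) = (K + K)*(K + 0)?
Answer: 5328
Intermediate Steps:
j(K) = 2*K² (j(K) = (2*K)*K = 2*K²)
F(G) = 76 (F(G) = (2*6² + 4)*1 = (2*36 + 4)*1 = (72 + 4)*1 = 76*1 = 76)
m(O) = 74 (m(O) = -2 + 76 = 74)
c = 1 (c = 1² = 1)
z(Z) = 74 (z(Z) = 74/1 = 74*1 = 74)
z(-3)*72 = 74*72 = 5328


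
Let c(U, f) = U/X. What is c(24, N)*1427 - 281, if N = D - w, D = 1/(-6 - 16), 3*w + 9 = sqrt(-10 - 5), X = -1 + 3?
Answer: 16843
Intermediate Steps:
X = 2
w = -3 + I*sqrt(15)/3 (w = -3 + sqrt(-10 - 5)/3 = -3 + sqrt(-15)/3 = -3 + (I*sqrt(15))/3 = -3 + I*sqrt(15)/3 ≈ -3.0 + 1.291*I)
D = -1/22 (D = 1/(-22) = -1/22 ≈ -0.045455)
N = 65/22 - I*sqrt(15)/3 (N = -1/22 - (-3 + I*sqrt(15)/3) = -1/22 + (3 - I*sqrt(15)/3) = 65/22 - I*sqrt(15)/3 ≈ 2.9545 - 1.291*I)
c(U, f) = U/2
c(24, N)*1427 - 281 = ((1/2)*24)*1427 - 281 = 12*1427 - 281 = 17124 - 281 = 16843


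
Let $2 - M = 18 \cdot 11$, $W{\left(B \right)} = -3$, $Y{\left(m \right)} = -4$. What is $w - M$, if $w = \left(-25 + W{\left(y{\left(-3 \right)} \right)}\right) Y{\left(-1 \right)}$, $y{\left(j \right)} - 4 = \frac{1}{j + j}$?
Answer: $308$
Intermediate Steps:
$y{\left(j \right)} = 4 + \frac{1}{2 j}$ ($y{\left(j \right)} = 4 + \frac{1}{j + j} = 4 + \frac{1}{2 j}$)
$w = 112$ ($w = \left(-25 - 3\right) \left(-4\right) = \left(-28\right) \left(-4\right) = 112$)
$M = -196$ ($M = 2 - 18 \cdot 11 = 2 - 198 = -196$)
$w - M = 112 - -196 = 112 + 196 = 308$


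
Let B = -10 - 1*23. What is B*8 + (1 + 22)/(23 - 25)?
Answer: -551/2 ≈ -275.50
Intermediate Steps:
B = -33 (B = -10 - 23 = -33)
B*8 + (1 + 22)/(23 - 25) = -33*8 + (1 + 22)/(23 - 25) = -264 + 23/(-2) = -264 + 23*(-½) = -264 - 23/2 = -551/2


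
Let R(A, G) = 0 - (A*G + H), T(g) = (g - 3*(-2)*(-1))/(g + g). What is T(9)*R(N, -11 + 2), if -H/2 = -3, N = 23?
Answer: 67/2 ≈ 33.500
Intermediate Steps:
H = 6 (H = -2*(-3) = 6)
T(g) = (-6 + g)/(2*g) (T(g) = (g + 6*(-1))/((2*g)) = (g - 6)*(1/(2*g)) = (-6 + g)*(1/(2*g)) = (-6 + g)/(2*g))
R(A, G) = -6 - A*G (R(A, G) = 0 - (A*G + 6) = 0 - (6 + A*G) = 0 + (-6 - A*G) = -6 - A*G)
T(9)*R(N, -11 + 2) = ((1/2)*(-6 + 9)/9)*(-6 - 1*23*(-11 + 2)) = ((1/2)*(1/9)*3)*(-6 - 1*23*(-9)) = (-6 + 207)/6 = (1/6)*201 = 67/2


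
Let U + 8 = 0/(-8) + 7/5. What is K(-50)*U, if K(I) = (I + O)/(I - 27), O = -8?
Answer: -174/35 ≈ -4.9714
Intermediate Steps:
U = -33/5 (U = -8 + (0/(-8) + 7/5) = -8 + (0*(-⅛) + 7*(⅕)) = -8 + (0 + 7/5) = -8 + 7/5 = -33/5 ≈ -6.6000)
K(I) = (-8 + I)/(-27 + I) (K(I) = (I - 8)/(I - 27) = (-8 + I)/(-27 + I))
K(-50)*U = ((-8 - 50)/(-27 - 50))*(-33/5) = (-58/(-77))*(-33/5) = -1/77*(-58)*(-33/5) = (58/77)*(-33/5) = -174/35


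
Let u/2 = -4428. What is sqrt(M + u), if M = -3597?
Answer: I*sqrt(12453) ≈ 111.59*I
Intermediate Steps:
u = -8856 (u = 2*(-4428) = -8856)
sqrt(M + u) = sqrt(-3597 - 8856) = sqrt(-12453) = I*sqrt(12453)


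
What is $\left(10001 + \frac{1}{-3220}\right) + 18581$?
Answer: $\frac{92034039}{3220} \approx 28582.0$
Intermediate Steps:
$\left(10001 + \frac{1}{-3220}\right) + 18581 = \left(10001 - \frac{1}{3220}\right) + 18581 = \frac{32203219}{3220} + 18581 = \frac{92034039}{3220}$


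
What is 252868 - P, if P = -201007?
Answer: 453875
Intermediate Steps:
252868 - P = 252868 - 1*(-201007) = 252868 + 201007 = 453875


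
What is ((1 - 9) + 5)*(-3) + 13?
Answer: 22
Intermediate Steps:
((1 - 9) + 5)*(-3) + 13 = (-8 + 5)*(-3) + 13 = -3*(-3) + 13 = 9 + 13 = 22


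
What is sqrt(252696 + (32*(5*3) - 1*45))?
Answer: sqrt(253131) ≈ 503.12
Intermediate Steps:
sqrt(252696 + (32*(5*3) - 1*45)) = sqrt(252696 + (32*15 - 45)) = sqrt(252696 + (480 - 45)) = sqrt(252696 + 435) = sqrt(253131)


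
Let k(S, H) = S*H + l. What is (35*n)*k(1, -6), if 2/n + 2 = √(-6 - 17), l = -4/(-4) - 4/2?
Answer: 980/27 + 490*I*√23/27 ≈ 36.296 + 87.035*I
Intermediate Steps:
l = -1 (l = -4*(-¼) - 4*½ = 1 - 2 = -1)
n = 2/(-2 + I*√23) (n = 2/(-2 + √(-6 - 17)) = 2/(-2 + √(-23)) = 2/(-2 + I*√23) ≈ -0.14815 - 0.35525*I)
k(S, H) = -1 + H*S (k(S, H) = S*H - 1 = H*S - 1 = -1 + H*S)
(35*n)*k(1, -6) = (35*(-4/27 - 2*I*√23/27))*(-1 - 6*1) = (-140/27 - 70*I*√23/27)*(-1 - 6) = (-140/27 - 70*I*√23/27)*(-7) = 980/27 + 490*I*√23/27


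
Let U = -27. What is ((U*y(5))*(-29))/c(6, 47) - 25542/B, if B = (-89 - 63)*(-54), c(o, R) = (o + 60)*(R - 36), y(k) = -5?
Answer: -156413/18392 ≈ -8.5044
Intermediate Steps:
c(o, R) = (-36 + R)*(60 + o) (c(o, R) = (60 + o)*(-36 + R) = (-36 + R)*(60 + o))
B = 8208 (B = -152*(-54) = 8208)
((U*y(5))*(-29))/c(6, 47) - 25542/B = (-27*(-5)*(-29))/(-2160 - 36*6 + 60*47 + 47*6) - 25542/8208 = (135*(-29))/(-2160 - 216 + 2820 + 282) - 25542*1/8208 = -3915/726 - 473/152 = -3915*1/726 - 473/152 = -1305/242 - 473/152 = -156413/18392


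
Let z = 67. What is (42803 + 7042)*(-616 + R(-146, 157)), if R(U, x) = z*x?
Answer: 493615035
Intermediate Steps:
R(U, x) = 67*x
(42803 + 7042)*(-616 + R(-146, 157)) = (42803 + 7042)*(-616 + 67*157) = 49845*(-616 + 10519) = 49845*9903 = 493615035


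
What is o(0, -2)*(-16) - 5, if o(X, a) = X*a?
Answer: -5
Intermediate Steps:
o(0, -2)*(-16) - 5 = (0*(-2))*(-16) - 5 = 0*(-16) - 5 = 0 - 5 = -5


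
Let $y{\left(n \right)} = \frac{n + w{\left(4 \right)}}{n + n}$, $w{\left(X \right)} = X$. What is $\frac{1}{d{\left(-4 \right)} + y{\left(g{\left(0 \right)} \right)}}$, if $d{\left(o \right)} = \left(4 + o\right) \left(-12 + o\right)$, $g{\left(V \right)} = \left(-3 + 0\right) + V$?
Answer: $-6$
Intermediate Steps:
$g{\left(V \right)} = -3 + V$
$d{\left(o \right)} = \left(-12 + o\right) \left(4 + o\right)$
$y{\left(n \right)} = \frac{4 + n}{2 n}$ ($y{\left(n \right)} = \frac{n + 4}{n + n} = \frac{4 + n}{2 n}$)
$\frac{1}{d{\left(-4 \right)} + y{\left(g{\left(0 \right)} \right)}} = \frac{1}{\left(-48 + \left(-4\right)^{2} - -32\right) + \frac{4 + \left(-3 + 0\right)}{2 \left(-3 + 0\right)}} = \frac{1}{\left(-48 + 16 + 32\right) + \frac{4 - 3}{2 \left(-3\right)}} = \frac{1}{0 + \frac{1}{2} \left(- \frac{1}{3}\right) 1} = \frac{1}{0 - \frac{1}{6}} = \frac{1}{- \frac{1}{6}} = -6$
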